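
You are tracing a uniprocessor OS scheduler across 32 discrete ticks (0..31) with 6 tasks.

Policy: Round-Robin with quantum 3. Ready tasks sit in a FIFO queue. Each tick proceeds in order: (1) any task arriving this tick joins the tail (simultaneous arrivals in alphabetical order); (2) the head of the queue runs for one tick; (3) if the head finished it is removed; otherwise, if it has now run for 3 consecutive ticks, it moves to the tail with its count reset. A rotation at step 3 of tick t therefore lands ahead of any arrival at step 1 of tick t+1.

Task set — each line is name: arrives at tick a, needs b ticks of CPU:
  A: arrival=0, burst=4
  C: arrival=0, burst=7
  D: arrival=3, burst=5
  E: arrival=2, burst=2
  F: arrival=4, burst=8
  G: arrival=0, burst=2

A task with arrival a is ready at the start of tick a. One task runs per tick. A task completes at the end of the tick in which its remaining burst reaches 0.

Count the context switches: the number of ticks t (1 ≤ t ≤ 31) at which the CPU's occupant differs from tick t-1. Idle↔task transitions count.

t=0: queue=[A,C,G] q_used=0 → run A
t=1: queue=[A,C,G] q_used=1 → run A
t=2: queue=[A,C,G,E] q_used=2 → run A
t=3: queue=[C,G,E,A,D] q_used=0 → run C
t=4: queue=[C,G,E,A,D,F] q_used=1 → run C
t=5: queue=[C,G,E,A,D,F] q_used=2 → run C
t=6: queue=[G,E,A,D,F,C] q_used=0 → run G
t=7: queue=[G,E,A,D,F,C] q_used=1 → run G
t=8: queue=[E,A,D,F,C] q_used=0 → run E
t=9: queue=[E,A,D,F,C] q_used=1 → run E
t=10: queue=[A,D,F,C] q_used=0 → run A
t=11: queue=[D,F,C] q_used=0 → run D
t=12: queue=[D,F,C] q_used=1 → run D
t=13: queue=[D,F,C] q_used=2 → run D
t=14: queue=[F,C,D] q_used=0 → run F
t=15: queue=[F,C,D] q_used=1 → run F
t=16: queue=[F,C,D] q_used=2 → run F
t=17: queue=[C,D,F] q_used=0 → run C
t=18: queue=[C,D,F] q_used=1 → run C
t=19: queue=[C,D,F] q_used=2 → run C
t=20: queue=[D,F,C] q_used=0 → run D
t=21: queue=[D,F,C] q_used=1 → run D
t=22: queue=[F,C] q_used=0 → run F
t=23: queue=[F,C] q_used=1 → run F
t=24: queue=[F,C] q_used=2 → run F
t=25: queue=[C,F] q_used=0 → run C
t=26: queue=[F] q_used=0 → run F
t=27: queue=[F] q_used=1 → run F
t=28: (idle)
t=29: (idle)
t=30: (idle)
t=31: (idle)

context switches = 12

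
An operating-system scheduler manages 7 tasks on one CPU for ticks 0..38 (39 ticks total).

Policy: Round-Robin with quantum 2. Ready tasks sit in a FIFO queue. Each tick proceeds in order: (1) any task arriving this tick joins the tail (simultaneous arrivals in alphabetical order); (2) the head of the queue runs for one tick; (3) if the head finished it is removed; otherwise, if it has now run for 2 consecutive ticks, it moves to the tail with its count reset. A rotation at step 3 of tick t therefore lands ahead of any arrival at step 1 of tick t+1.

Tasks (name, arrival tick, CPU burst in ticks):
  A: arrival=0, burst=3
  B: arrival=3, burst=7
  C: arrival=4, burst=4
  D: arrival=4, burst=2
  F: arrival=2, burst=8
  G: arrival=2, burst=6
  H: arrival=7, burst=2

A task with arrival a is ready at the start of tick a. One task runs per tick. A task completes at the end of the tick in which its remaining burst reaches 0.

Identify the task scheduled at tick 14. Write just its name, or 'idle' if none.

running at tick 14 = F

t=0: queue=[A] q_used=0 → run A
t=1: queue=[A] q_used=1 → run A
t=2: queue=[A,F,G] q_used=0 → run A
t=3: queue=[F,G,B] q_used=0 → run F
t=4: queue=[F,G,B,C,D] q_used=1 → run F
t=5: queue=[G,B,C,D,F] q_used=0 → run G
t=6: queue=[G,B,C,D,F] q_used=1 → run G
t=7: queue=[B,C,D,F,G,H] q_used=0 → run B
t=8: queue=[B,C,D,F,G,H] q_used=1 → run B
t=9: queue=[C,D,F,G,H,B] q_used=0 → run C
t=10: queue=[C,D,F,G,H,B] q_used=1 → run C
t=11: queue=[D,F,G,H,B,C] q_used=0 → run D
t=12: queue=[D,F,G,H,B,C] q_used=1 → run D
t=13: queue=[F,G,H,B,C] q_used=0 → run F
t=14: queue=[F,G,H,B,C] q_used=1 → run F
t=15: queue=[G,H,B,C,F] q_used=0 → run G
t=16: queue=[G,H,B,C,F] q_used=1 → run G
t=17: queue=[H,B,C,F,G] q_used=0 → run H
t=18: queue=[H,B,C,F,G] q_used=1 → run H
t=19: queue=[B,C,F,G] q_used=0 → run B
t=20: queue=[B,C,F,G] q_used=1 → run B
t=21: queue=[C,F,G,B] q_used=0 → run C
t=22: queue=[C,F,G,B] q_used=1 → run C
t=23: queue=[F,G,B] q_used=0 → run F
t=24: queue=[F,G,B] q_used=1 → run F
t=25: queue=[G,B,F] q_used=0 → run G
t=26: queue=[G,B,F] q_used=1 → run G
t=27: queue=[B,F] q_used=0 → run B
t=28: queue=[B,F] q_used=1 → run B
t=29: queue=[F,B] q_used=0 → run F
t=30: queue=[F,B] q_used=1 → run F
t=31: queue=[B] q_used=0 → run B
t=32: (idle)
t=33: (idle)
t=34: (idle)
t=35: (idle)
t=36: (idle)
t=37: (idle)
t=38: (idle)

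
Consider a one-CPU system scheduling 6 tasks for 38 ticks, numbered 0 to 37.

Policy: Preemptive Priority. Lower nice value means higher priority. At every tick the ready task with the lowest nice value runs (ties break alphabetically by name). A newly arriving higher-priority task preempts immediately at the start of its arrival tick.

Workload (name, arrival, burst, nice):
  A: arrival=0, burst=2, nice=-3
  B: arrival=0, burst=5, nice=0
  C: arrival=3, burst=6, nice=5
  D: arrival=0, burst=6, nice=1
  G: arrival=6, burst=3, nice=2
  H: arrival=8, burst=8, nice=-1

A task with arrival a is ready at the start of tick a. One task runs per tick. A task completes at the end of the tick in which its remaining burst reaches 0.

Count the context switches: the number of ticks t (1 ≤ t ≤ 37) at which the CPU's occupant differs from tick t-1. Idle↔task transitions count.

context switches = 7

t=0: ready={A,B,D} → run A
t=1: ready={A,B,D} → run A
t=2: ready={B,D} → run B
t=3: ready={B,C,D} → run B
t=4: ready={B,C,D} → run B
t=5: ready={B,C,D} → run B
t=6: ready={B,C,D,G} → run B
t=7: ready={C,D,G} → run D
t=8: ready={C,D,G,H} → run H
t=9: ready={C,D,G,H} → run H
t=10: ready={C,D,G,H} → run H
t=11: ready={C,D,G,H} → run H
t=12: ready={C,D,G,H} → run H
t=13: ready={C,D,G,H} → run H
t=14: ready={C,D,G,H} → run H
t=15: ready={C,D,G,H} → run H
t=16: ready={C,D,G} → run D
t=17: ready={C,D,G} → run D
t=18: ready={C,D,G} → run D
t=19: ready={C,D,G} → run D
t=20: ready={C,D,G} → run D
t=21: ready={C,G} → run G
t=22: ready={C,G} → run G
t=23: ready={C,G} → run G
t=24: ready={C} → run C
t=25: ready={C} → run C
t=26: ready={C} → run C
t=27: ready={C} → run C
t=28: ready={C} → run C
t=29: ready={C} → run C
t=30: (idle)
t=31: (idle)
t=32: (idle)
t=33: (idle)
t=34: (idle)
t=35: (idle)
t=36: (idle)
t=37: (idle)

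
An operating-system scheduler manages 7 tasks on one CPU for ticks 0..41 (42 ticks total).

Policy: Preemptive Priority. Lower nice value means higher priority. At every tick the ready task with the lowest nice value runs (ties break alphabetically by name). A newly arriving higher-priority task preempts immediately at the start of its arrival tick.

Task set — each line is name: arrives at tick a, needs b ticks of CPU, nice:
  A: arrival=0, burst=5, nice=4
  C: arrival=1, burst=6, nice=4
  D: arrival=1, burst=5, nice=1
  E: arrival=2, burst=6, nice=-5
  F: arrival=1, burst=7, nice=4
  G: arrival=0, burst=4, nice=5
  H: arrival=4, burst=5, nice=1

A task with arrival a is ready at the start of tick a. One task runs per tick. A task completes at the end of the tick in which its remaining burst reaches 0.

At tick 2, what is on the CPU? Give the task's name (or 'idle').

t=0: ready={A,G} → run A
t=1: ready={A,C,D,F,G} → run D
t=2: ready={A,C,D,E,F,G} → run E
t=3: ready={A,C,D,E,F,G} → run E
t=4: ready={A,C,D,E,F,G,H} → run E
t=5: ready={A,C,D,E,F,G,H} → run E
t=6: ready={A,C,D,E,F,G,H} → run E
t=7: ready={A,C,D,E,F,G,H} → run E
t=8: ready={A,C,D,F,G,H} → run D
t=9: ready={A,C,D,F,G,H} → run D
t=10: ready={A,C,D,F,G,H} → run D
t=11: ready={A,C,D,F,G,H} → run D
t=12: ready={A,C,F,G,H} → run H
t=13: ready={A,C,F,G,H} → run H
t=14: ready={A,C,F,G,H} → run H
t=15: ready={A,C,F,G,H} → run H
t=16: ready={A,C,F,G,H} → run H
t=17: ready={A,C,F,G} → run A
t=18: ready={A,C,F,G} → run A
t=19: ready={A,C,F,G} → run A
t=20: ready={A,C,F,G} → run A
t=21: ready={C,F,G} → run C
t=22: ready={C,F,G} → run C
t=23: ready={C,F,G} → run C
t=24: ready={C,F,G} → run C
t=25: ready={C,F,G} → run C
t=26: ready={C,F,G} → run C
t=27: ready={F,G} → run F
t=28: ready={F,G} → run F
t=29: ready={F,G} → run F
t=30: ready={F,G} → run F
t=31: ready={F,G} → run F
t=32: ready={F,G} → run F
t=33: ready={F,G} → run F
t=34: ready={G} → run G
t=35: ready={G} → run G
t=36: ready={G} → run G
t=37: ready={G} → run G
t=38: (idle)
t=39: (idle)
t=40: (idle)
t=41: (idle)

running at tick 2 = E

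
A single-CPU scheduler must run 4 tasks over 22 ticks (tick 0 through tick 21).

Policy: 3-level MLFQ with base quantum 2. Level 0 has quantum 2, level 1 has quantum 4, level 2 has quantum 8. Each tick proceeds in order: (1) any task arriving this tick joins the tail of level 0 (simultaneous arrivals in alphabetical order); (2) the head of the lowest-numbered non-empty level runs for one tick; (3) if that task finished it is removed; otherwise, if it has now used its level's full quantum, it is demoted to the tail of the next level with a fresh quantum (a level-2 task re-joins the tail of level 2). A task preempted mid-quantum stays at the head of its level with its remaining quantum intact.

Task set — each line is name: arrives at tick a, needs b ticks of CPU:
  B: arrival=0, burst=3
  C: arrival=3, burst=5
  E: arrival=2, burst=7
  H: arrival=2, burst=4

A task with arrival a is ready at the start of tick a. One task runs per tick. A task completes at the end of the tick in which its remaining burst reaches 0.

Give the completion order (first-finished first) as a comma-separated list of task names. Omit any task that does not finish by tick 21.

t=0: L0/L1/L2 = B/-/- → run B
t=1: L0/L1/L2 = B/-/- → run B
t=2: L0/L1/L2 = EH/B/- → run E
t=3: L0/L1/L2 = EHC/B/- → run E
t=4: L0/L1/L2 = HC/BE/- → run H
t=5: L0/L1/L2 = HC/BE/- → run H
t=6: L0/L1/L2 = C/BEH/- → run C
t=7: L0/L1/L2 = C/BEH/- → run C
t=8: L0/L1/L2 = -/BEHC/- → run B
t=9: L0/L1/L2 = -/EHC/- → run E
t=10: L0/L1/L2 = -/EHC/- → run E
t=11: L0/L1/L2 = -/EHC/- → run E
t=12: L0/L1/L2 = -/EHC/- → run E
t=13: L0/L1/L2 = -/HC/E → run H
t=14: L0/L1/L2 = -/HC/E → run H
t=15: L0/L1/L2 = -/C/E → run C
t=16: L0/L1/L2 = -/C/E → run C
t=17: L0/L1/L2 = -/C/E → run C
t=18: L0/L1/L2 = -/-/E → run E
t=19: (idle)
t=20: (idle)
t=21: (idle)

completion order = B, H, C, E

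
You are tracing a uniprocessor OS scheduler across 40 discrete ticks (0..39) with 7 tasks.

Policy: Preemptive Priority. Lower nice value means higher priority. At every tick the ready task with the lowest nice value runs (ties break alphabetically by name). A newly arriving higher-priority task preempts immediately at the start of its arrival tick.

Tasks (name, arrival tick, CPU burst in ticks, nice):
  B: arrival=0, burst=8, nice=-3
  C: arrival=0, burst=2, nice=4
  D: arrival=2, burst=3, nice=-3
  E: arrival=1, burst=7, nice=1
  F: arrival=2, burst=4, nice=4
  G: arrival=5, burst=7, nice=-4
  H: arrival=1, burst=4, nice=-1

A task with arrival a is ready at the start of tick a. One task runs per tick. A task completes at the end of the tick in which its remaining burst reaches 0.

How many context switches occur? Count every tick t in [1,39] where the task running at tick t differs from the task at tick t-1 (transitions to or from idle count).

context switches = 8

t=0: ready={B,C} → run B
t=1: ready={B,C,E,H} → run B
t=2: ready={B,C,D,E,F,H} → run B
t=3: ready={B,C,D,E,F,H} → run B
t=4: ready={B,C,D,E,F,H} → run B
t=5: ready={B,C,D,E,F,G,H} → run G
t=6: ready={B,C,D,E,F,G,H} → run G
t=7: ready={B,C,D,E,F,G,H} → run G
t=8: ready={B,C,D,E,F,G,H} → run G
t=9: ready={B,C,D,E,F,G,H} → run G
t=10: ready={B,C,D,E,F,G,H} → run G
t=11: ready={B,C,D,E,F,G,H} → run G
t=12: ready={B,C,D,E,F,H} → run B
t=13: ready={B,C,D,E,F,H} → run B
t=14: ready={B,C,D,E,F,H} → run B
t=15: ready={C,D,E,F,H} → run D
t=16: ready={C,D,E,F,H} → run D
t=17: ready={C,D,E,F,H} → run D
t=18: ready={C,E,F,H} → run H
t=19: ready={C,E,F,H} → run H
t=20: ready={C,E,F,H} → run H
t=21: ready={C,E,F,H} → run H
t=22: ready={C,E,F} → run E
t=23: ready={C,E,F} → run E
t=24: ready={C,E,F} → run E
t=25: ready={C,E,F} → run E
t=26: ready={C,E,F} → run E
t=27: ready={C,E,F} → run E
t=28: ready={C,E,F} → run E
t=29: ready={C,F} → run C
t=30: ready={C,F} → run C
t=31: ready={F} → run F
t=32: ready={F} → run F
t=33: ready={F} → run F
t=34: ready={F} → run F
t=35: (idle)
t=36: (idle)
t=37: (idle)
t=38: (idle)
t=39: (idle)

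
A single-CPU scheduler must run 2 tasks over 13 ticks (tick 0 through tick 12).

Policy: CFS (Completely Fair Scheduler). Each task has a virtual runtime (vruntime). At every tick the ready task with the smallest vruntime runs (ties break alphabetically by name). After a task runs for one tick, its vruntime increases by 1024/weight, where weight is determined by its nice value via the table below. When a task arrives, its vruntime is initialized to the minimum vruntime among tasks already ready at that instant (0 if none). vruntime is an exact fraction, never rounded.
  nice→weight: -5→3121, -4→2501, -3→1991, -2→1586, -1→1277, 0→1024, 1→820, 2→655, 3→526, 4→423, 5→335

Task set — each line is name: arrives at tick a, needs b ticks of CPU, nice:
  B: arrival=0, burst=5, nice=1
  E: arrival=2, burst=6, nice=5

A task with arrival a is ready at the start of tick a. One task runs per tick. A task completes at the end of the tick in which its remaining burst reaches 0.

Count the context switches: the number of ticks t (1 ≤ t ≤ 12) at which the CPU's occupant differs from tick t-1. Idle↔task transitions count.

t=0: vr[B=0] → run B
t=1: vr[B=256/205] → run B
t=2: vr[B=512/205 E=512/205] → run B
t=3: vr[B=768/205 E=512/205] → run E
t=4: vr[B=768/205 E=76288/13735] → run B
t=5: vr[B=1024/205 E=76288/13735] → run B
t=6: vr[E=76288/13735] → run E
t=7: vr[E=118272/13735] → run E
t=8: vr[E=160256/13735] → run E
t=9: vr[E=40448/2747] → run E
t=10: vr[E=244224/13735] → run E
t=11: (idle)
t=12: (idle)

context switches = 4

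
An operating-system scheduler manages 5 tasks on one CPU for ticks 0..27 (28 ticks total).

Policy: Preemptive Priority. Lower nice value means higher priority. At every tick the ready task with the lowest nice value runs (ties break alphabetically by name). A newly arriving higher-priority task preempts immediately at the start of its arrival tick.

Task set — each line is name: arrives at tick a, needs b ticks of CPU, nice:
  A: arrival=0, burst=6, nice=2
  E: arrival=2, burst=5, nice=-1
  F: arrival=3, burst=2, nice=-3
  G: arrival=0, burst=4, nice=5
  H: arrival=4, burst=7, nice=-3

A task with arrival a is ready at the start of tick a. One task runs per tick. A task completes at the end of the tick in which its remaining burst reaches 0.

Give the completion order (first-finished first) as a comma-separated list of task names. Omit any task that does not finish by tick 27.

t=0: ready={A,G} → run A
t=1: ready={A,G} → run A
t=2: ready={A,E,G} → run E
t=3: ready={A,E,F,G} → run F
t=4: ready={A,E,F,G,H} → run F
t=5: ready={A,E,G,H} → run H
t=6: ready={A,E,G,H} → run H
t=7: ready={A,E,G,H} → run H
t=8: ready={A,E,G,H} → run H
t=9: ready={A,E,G,H} → run H
t=10: ready={A,E,G,H} → run H
t=11: ready={A,E,G,H} → run H
t=12: ready={A,E,G} → run E
t=13: ready={A,E,G} → run E
t=14: ready={A,E,G} → run E
t=15: ready={A,E,G} → run E
t=16: ready={A,G} → run A
t=17: ready={A,G} → run A
t=18: ready={A,G} → run A
t=19: ready={A,G} → run A
t=20: ready={G} → run G
t=21: ready={G} → run G
t=22: ready={G} → run G
t=23: ready={G} → run G
t=24: (idle)
t=25: (idle)
t=26: (idle)
t=27: (idle)

completion order = F, H, E, A, G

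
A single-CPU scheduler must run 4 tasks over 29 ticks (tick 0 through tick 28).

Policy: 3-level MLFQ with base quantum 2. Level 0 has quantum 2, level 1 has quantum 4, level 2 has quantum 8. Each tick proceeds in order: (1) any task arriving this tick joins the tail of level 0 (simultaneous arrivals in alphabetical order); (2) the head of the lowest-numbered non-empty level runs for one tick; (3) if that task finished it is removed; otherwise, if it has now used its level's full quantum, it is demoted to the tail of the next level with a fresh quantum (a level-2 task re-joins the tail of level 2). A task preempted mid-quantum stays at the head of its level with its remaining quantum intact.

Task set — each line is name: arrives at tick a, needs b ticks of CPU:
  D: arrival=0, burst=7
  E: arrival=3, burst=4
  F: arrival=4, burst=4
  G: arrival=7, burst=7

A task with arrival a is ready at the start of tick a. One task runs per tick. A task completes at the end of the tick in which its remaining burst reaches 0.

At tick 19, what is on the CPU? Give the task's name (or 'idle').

t=0: L0/L1/L2 = D/-/- → run D
t=1: L0/L1/L2 = D/-/- → run D
t=2: L0/L1/L2 = -/D/- → run D
t=3: L0/L1/L2 = E/D/- → run E
t=4: L0/L1/L2 = EF/D/- → run E
t=5: L0/L1/L2 = F/DE/- → run F
t=6: L0/L1/L2 = F/DE/- → run F
t=7: L0/L1/L2 = G/DEF/- → run G
t=8: L0/L1/L2 = G/DEF/- → run G
t=9: L0/L1/L2 = -/DEFG/- → run D
t=10: L0/L1/L2 = -/DEFG/- → run D
t=11: L0/L1/L2 = -/DEFG/- → run D
t=12: L0/L1/L2 = -/EFG/D → run E
t=13: L0/L1/L2 = -/EFG/D → run E
t=14: L0/L1/L2 = -/FG/D → run F
t=15: L0/L1/L2 = -/FG/D → run F
t=16: L0/L1/L2 = -/G/D → run G
t=17: L0/L1/L2 = -/G/D → run G
t=18: L0/L1/L2 = -/G/D → run G
t=19: L0/L1/L2 = -/G/D → run G
t=20: L0/L1/L2 = -/-/DG → run D
t=21: L0/L1/L2 = -/-/G → run G
t=22: (idle)
t=23: (idle)
t=24: (idle)
t=25: (idle)
t=26: (idle)
t=27: (idle)
t=28: (idle)

running at tick 19 = G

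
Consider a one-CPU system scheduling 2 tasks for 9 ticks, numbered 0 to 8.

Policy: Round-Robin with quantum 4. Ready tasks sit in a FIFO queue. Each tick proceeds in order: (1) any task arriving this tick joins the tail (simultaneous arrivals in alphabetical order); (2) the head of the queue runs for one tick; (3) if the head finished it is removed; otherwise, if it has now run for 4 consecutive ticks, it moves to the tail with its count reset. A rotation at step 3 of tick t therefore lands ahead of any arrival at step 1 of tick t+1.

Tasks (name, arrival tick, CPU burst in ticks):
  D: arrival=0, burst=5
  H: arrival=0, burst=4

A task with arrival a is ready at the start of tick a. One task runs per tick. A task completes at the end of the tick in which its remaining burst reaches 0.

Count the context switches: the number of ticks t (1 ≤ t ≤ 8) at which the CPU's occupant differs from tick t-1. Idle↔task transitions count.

t=0: queue=[D,H] q_used=0 → run D
t=1: queue=[D,H] q_used=1 → run D
t=2: queue=[D,H] q_used=2 → run D
t=3: queue=[D,H] q_used=3 → run D
t=4: queue=[H,D] q_used=0 → run H
t=5: queue=[H,D] q_used=1 → run H
t=6: queue=[H,D] q_used=2 → run H
t=7: queue=[H,D] q_used=3 → run H
t=8: queue=[D] q_used=0 → run D

context switches = 2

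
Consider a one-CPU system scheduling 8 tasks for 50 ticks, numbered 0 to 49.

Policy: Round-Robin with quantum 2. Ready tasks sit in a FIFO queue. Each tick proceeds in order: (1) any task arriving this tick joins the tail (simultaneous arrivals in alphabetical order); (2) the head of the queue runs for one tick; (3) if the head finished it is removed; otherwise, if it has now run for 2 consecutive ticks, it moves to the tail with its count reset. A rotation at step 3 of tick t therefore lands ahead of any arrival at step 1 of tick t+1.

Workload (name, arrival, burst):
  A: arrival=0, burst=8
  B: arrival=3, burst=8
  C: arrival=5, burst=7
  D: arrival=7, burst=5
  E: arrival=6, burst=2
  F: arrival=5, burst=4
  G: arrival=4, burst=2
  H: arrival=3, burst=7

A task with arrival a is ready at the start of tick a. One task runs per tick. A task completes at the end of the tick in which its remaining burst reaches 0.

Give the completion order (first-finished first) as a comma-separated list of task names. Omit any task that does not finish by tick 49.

t=0: queue=[A] q_used=0 → run A
t=1: queue=[A] q_used=1 → run A
t=2: queue=[A] q_used=0 → run A
t=3: queue=[A,B,H] q_used=1 → run A
t=4: queue=[B,H,A,G] q_used=0 → run B
t=5: queue=[B,H,A,G,C,F] q_used=1 → run B
t=6: queue=[H,A,G,C,F,B,E] q_used=0 → run H
t=7: queue=[H,A,G,C,F,B,E,D] q_used=1 → run H
t=8: queue=[A,G,C,F,B,E,D,H] q_used=0 → run A
t=9: queue=[A,G,C,F,B,E,D,H] q_used=1 → run A
t=10: queue=[G,C,F,B,E,D,H,A] q_used=0 → run G
t=11: queue=[G,C,F,B,E,D,H,A] q_used=1 → run G
t=12: queue=[C,F,B,E,D,H,A] q_used=0 → run C
t=13: queue=[C,F,B,E,D,H,A] q_used=1 → run C
t=14: queue=[F,B,E,D,H,A,C] q_used=0 → run F
t=15: queue=[F,B,E,D,H,A,C] q_used=1 → run F
t=16: queue=[B,E,D,H,A,C,F] q_used=0 → run B
t=17: queue=[B,E,D,H,A,C,F] q_used=1 → run B
t=18: queue=[E,D,H,A,C,F,B] q_used=0 → run E
t=19: queue=[E,D,H,A,C,F,B] q_used=1 → run E
t=20: queue=[D,H,A,C,F,B] q_used=0 → run D
t=21: queue=[D,H,A,C,F,B] q_used=1 → run D
t=22: queue=[H,A,C,F,B,D] q_used=0 → run H
t=23: queue=[H,A,C,F,B,D] q_used=1 → run H
t=24: queue=[A,C,F,B,D,H] q_used=0 → run A
t=25: queue=[A,C,F,B,D,H] q_used=1 → run A
t=26: queue=[C,F,B,D,H] q_used=0 → run C
t=27: queue=[C,F,B,D,H] q_used=1 → run C
t=28: queue=[F,B,D,H,C] q_used=0 → run F
t=29: queue=[F,B,D,H,C] q_used=1 → run F
t=30: queue=[B,D,H,C] q_used=0 → run B
t=31: queue=[B,D,H,C] q_used=1 → run B
t=32: queue=[D,H,C,B] q_used=0 → run D
t=33: queue=[D,H,C,B] q_used=1 → run D
t=34: queue=[H,C,B,D] q_used=0 → run H
t=35: queue=[H,C,B,D] q_used=1 → run H
t=36: queue=[C,B,D,H] q_used=0 → run C
t=37: queue=[C,B,D,H] q_used=1 → run C
t=38: queue=[B,D,H,C] q_used=0 → run B
t=39: queue=[B,D,H,C] q_used=1 → run B
t=40: queue=[D,H,C] q_used=0 → run D
t=41: queue=[H,C] q_used=0 → run H
t=42: queue=[C] q_used=0 → run C
t=43: (idle)
t=44: (idle)
t=45: (idle)
t=46: (idle)
t=47: (idle)
t=48: (idle)
t=49: (idle)

completion order = G, E, A, F, B, D, H, C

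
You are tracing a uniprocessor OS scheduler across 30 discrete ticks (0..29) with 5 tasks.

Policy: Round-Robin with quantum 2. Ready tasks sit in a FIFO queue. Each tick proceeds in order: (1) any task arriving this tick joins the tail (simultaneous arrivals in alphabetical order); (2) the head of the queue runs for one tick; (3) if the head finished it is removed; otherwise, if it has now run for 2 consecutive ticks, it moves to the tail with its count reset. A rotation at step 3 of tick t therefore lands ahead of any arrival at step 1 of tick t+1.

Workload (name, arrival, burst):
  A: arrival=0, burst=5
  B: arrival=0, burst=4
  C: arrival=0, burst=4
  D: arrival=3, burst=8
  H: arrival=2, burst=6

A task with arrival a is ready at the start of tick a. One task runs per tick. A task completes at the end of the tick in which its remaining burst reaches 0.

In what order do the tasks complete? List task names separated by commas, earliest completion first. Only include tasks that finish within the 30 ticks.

completion order = B, C, A, H, D

t=0: queue=[A,B,C] q_used=0 → run A
t=1: queue=[A,B,C] q_used=1 → run A
t=2: queue=[B,C,A,H] q_used=0 → run B
t=3: queue=[B,C,A,H,D] q_used=1 → run B
t=4: queue=[C,A,H,D,B] q_used=0 → run C
t=5: queue=[C,A,H,D,B] q_used=1 → run C
t=6: queue=[A,H,D,B,C] q_used=0 → run A
t=7: queue=[A,H,D,B,C] q_used=1 → run A
t=8: queue=[H,D,B,C,A] q_used=0 → run H
t=9: queue=[H,D,B,C,A] q_used=1 → run H
t=10: queue=[D,B,C,A,H] q_used=0 → run D
t=11: queue=[D,B,C,A,H] q_used=1 → run D
t=12: queue=[B,C,A,H,D] q_used=0 → run B
t=13: queue=[B,C,A,H,D] q_used=1 → run B
t=14: queue=[C,A,H,D] q_used=0 → run C
t=15: queue=[C,A,H,D] q_used=1 → run C
t=16: queue=[A,H,D] q_used=0 → run A
t=17: queue=[H,D] q_used=0 → run H
t=18: queue=[H,D] q_used=1 → run H
t=19: queue=[D,H] q_used=0 → run D
t=20: queue=[D,H] q_used=1 → run D
t=21: queue=[H,D] q_used=0 → run H
t=22: queue=[H,D] q_used=1 → run H
t=23: queue=[D] q_used=0 → run D
t=24: queue=[D] q_used=1 → run D
t=25: queue=[D] q_used=0 → run D
t=26: queue=[D] q_used=1 → run D
t=27: (idle)
t=28: (idle)
t=29: (idle)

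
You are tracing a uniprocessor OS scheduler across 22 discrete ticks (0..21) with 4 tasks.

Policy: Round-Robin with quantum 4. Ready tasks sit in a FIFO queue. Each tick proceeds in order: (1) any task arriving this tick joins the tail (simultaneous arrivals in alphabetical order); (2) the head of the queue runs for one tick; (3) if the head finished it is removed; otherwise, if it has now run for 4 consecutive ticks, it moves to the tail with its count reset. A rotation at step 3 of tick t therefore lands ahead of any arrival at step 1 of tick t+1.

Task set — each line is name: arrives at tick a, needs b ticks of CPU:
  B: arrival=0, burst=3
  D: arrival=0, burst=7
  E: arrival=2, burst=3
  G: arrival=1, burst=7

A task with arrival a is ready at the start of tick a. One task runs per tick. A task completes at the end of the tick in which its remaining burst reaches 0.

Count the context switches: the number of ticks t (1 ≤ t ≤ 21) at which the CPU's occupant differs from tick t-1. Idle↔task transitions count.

t=0: queue=[B,D] q_used=0 → run B
t=1: queue=[B,D,G] q_used=1 → run B
t=2: queue=[B,D,G,E] q_used=2 → run B
t=3: queue=[D,G,E] q_used=0 → run D
t=4: queue=[D,G,E] q_used=1 → run D
t=5: queue=[D,G,E] q_used=2 → run D
t=6: queue=[D,G,E] q_used=3 → run D
t=7: queue=[G,E,D] q_used=0 → run G
t=8: queue=[G,E,D] q_used=1 → run G
t=9: queue=[G,E,D] q_used=2 → run G
t=10: queue=[G,E,D] q_used=3 → run G
t=11: queue=[E,D,G] q_used=0 → run E
t=12: queue=[E,D,G] q_used=1 → run E
t=13: queue=[E,D,G] q_used=2 → run E
t=14: queue=[D,G] q_used=0 → run D
t=15: queue=[D,G] q_used=1 → run D
t=16: queue=[D,G] q_used=2 → run D
t=17: queue=[G] q_used=0 → run G
t=18: queue=[G] q_used=1 → run G
t=19: queue=[G] q_used=2 → run G
t=20: (idle)
t=21: (idle)

context switches = 6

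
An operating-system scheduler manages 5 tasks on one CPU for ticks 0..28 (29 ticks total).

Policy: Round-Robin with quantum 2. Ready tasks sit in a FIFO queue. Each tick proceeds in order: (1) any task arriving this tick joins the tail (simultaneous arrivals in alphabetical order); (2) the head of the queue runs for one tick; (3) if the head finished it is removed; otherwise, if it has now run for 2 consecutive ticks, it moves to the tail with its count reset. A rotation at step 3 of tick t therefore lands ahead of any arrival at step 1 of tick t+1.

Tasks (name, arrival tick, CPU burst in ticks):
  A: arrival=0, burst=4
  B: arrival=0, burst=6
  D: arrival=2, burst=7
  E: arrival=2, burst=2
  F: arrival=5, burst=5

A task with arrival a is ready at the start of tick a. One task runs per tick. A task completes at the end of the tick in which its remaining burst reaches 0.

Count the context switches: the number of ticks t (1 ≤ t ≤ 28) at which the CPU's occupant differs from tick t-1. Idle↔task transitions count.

context switches = 13

t=0: queue=[A,B] q_used=0 → run A
t=1: queue=[A,B] q_used=1 → run A
t=2: queue=[B,A,D,E] q_used=0 → run B
t=3: queue=[B,A,D,E] q_used=1 → run B
t=4: queue=[A,D,E,B] q_used=0 → run A
t=5: queue=[A,D,E,B,F] q_used=1 → run A
t=6: queue=[D,E,B,F] q_used=0 → run D
t=7: queue=[D,E,B,F] q_used=1 → run D
t=8: queue=[E,B,F,D] q_used=0 → run E
t=9: queue=[E,B,F,D] q_used=1 → run E
t=10: queue=[B,F,D] q_used=0 → run B
t=11: queue=[B,F,D] q_used=1 → run B
t=12: queue=[F,D,B] q_used=0 → run F
t=13: queue=[F,D,B] q_used=1 → run F
t=14: queue=[D,B,F] q_used=0 → run D
t=15: queue=[D,B,F] q_used=1 → run D
t=16: queue=[B,F,D] q_used=0 → run B
t=17: queue=[B,F,D] q_used=1 → run B
t=18: queue=[F,D] q_used=0 → run F
t=19: queue=[F,D] q_used=1 → run F
t=20: queue=[D,F] q_used=0 → run D
t=21: queue=[D,F] q_used=1 → run D
t=22: queue=[F,D] q_used=0 → run F
t=23: queue=[D] q_used=0 → run D
t=24: (idle)
t=25: (idle)
t=26: (idle)
t=27: (idle)
t=28: (idle)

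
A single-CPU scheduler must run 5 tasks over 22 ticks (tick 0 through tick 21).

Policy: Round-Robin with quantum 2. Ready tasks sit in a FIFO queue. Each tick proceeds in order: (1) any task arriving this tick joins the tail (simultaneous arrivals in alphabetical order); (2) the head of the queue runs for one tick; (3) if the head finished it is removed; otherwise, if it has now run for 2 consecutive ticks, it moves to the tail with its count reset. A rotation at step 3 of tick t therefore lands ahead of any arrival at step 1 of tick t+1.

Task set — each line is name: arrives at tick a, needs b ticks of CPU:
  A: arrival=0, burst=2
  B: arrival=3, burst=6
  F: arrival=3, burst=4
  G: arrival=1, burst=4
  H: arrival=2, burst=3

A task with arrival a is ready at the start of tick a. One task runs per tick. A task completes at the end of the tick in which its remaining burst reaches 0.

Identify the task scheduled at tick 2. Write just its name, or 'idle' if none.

running at tick 2 = G

t=0: queue=[A] q_used=0 → run A
t=1: queue=[A,G] q_used=1 → run A
t=2: queue=[G,H] q_used=0 → run G
t=3: queue=[G,H,B,F] q_used=1 → run G
t=4: queue=[H,B,F,G] q_used=0 → run H
t=5: queue=[H,B,F,G] q_used=1 → run H
t=6: queue=[B,F,G,H] q_used=0 → run B
t=7: queue=[B,F,G,H] q_used=1 → run B
t=8: queue=[F,G,H,B] q_used=0 → run F
t=9: queue=[F,G,H,B] q_used=1 → run F
t=10: queue=[G,H,B,F] q_used=0 → run G
t=11: queue=[G,H,B,F] q_used=1 → run G
t=12: queue=[H,B,F] q_used=0 → run H
t=13: queue=[B,F] q_used=0 → run B
t=14: queue=[B,F] q_used=1 → run B
t=15: queue=[F,B] q_used=0 → run F
t=16: queue=[F,B] q_used=1 → run F
t=17: queue=[B] q_used=0 → run B
t=18: queue=[B] q_used=1 → run B
t=19: (idle)
t=20: (idle)
t=21: (idle)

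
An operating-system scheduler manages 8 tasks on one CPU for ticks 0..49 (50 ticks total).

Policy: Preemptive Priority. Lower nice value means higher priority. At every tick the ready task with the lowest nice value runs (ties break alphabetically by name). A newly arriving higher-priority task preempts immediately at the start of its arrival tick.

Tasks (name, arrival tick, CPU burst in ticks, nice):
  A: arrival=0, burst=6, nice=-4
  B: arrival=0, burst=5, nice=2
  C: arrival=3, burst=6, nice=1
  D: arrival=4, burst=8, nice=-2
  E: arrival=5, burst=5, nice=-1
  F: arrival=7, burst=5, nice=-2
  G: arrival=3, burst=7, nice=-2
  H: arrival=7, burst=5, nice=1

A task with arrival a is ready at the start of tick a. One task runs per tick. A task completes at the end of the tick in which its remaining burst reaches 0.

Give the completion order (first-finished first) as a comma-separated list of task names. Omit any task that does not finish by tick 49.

completion order = A, D, F, G, E, C, H, B

t=0: ready={A,B} → run A
t=1: ready={A,B} → run A
t=2: ready={A,B} → run A
t=3: ready={A,B,C,G} → run A
t=4: ready={A,B,C,D,G} → run A
t=5: ready={A,B,C,D,E,G} → run A
t=6: ready={B,C,D,E,G} → run D
t=7: ready={B,C,D,E,F,G,H} → run D
t=8: ready={B,C,D,E,F,G,H} → run D
t=9: ready={B,C,D,E,F,G,H} → run D
t=10: ready={B,C,D,E,F,G,H} → run D
t=11: ready={B,C,D,E,F,G,H} → run D
t=12: ready={B,C,D,E,F,G,H} → run D
t=13: ready={B,C,D,E,F,G,H} → run D
t=14: ready={B,C,E,F,G,H} → run F
t=15: ready={B,C,E,F,G,H} → run F
t=16: ready={B,C,E,F,G,H} → run F
t=17: ready={B,C,E,F,G,H} → run F
t=18: ready={B,C,E,F,G,H} → run F
t=19: ready={B,C,E,G,H} → run G
t=20: ready={B,C,E,G,H} → run G
t=21: ready={B,C,E,G,H} → run G
t=22: ready={B,C,E,G,H} → run G
t=23: ready={B,C,E,G,H} → run G
t=24: ready={B,C,E,G,H} → run G
t=25: ready={B,C,E,G,H} → run G
t=26: ready={B,C,E,H} → run E
t=27: ready={B,C,E,H} → run E
t=28: ready={B,C,E,H} → run E
t=29: ready={B,C,E,H} → run E
t=30: ready={B,C,E,H} → run E
t=31: ready={B,C,H} → run C
t=32: ready={B,C,H} → run C
t=33: ready={B,C,H} → run C
t=34: ready={B,C,H} → run C
t=35: ready={B,C,H} → run C
t=36: ready={B,C,H} → run C
t=37: ready={B,H} → run H
t=38: ready={B,H} → run H
t=39: ready={B,H} → run H
t=40: ready={B,H} → run H
t=41: ready={B,H} → run H
t=42: ready={B} → run B
t=43: ready={B} → run B
t=44: ready={B} → run B
t=45: ready={B} → run B
t=46: ready={B} → run B
t=47: (idle)
t=48: (idle)
t=49: (idle)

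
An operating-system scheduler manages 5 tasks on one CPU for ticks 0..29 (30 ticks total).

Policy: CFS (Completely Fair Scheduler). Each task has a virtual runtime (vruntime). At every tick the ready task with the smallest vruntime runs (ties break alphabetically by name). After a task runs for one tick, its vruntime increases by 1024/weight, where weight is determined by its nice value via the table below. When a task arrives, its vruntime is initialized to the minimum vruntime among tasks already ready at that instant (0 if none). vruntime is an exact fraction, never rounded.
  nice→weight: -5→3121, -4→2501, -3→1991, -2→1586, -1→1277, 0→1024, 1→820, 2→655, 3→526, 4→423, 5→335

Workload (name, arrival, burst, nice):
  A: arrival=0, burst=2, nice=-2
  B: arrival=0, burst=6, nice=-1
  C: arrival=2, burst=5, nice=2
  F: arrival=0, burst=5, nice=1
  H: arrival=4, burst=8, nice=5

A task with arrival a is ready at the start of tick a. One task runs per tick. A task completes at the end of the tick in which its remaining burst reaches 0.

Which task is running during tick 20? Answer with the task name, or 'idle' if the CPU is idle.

running at tick 20 = H

t=0: vr[A=0 B=0 F=0] → run A
t=1: vr[A=512/793 B=0 F=0] → run B
t=2: vr[A=512/793 B=1024/1277 C=0 F=0] → run C
t=3: vr[A=512/793 B=1024/1277 C=1024/655 F=0] → run F
t=4: vr[A=512/793 B=1024/1277 C=1024/655 F=256/205 H=512/793] → run A
t=5: vr[B=1024/1277 C=1024/655 F=256/205 H=512/793] → run H
t=6: vr[B=1024/1277 C=1024/655 F=256/205 H=983552/265655] → run B
t=7: vr[B=2048/1277 C=1024/655 F=256/205 H=983552/265655] → run F
t=8: vr[B=2048/1277 C=1024/655 F=512/205 H=983552/265655] → run C
t=9: vr[B=2048/1277 C=2048/655 F=512/205 H=983552/265655] → run B
t=10: vr[B=3072/1277 C=2048/655 F=512/205 H=983552/265655] → run B
t=11: vr[B=4096/1277 C=2048/655 F=512/205 H=983552/265655] → run F
t=12: vr[B=4096/1277 C=2048/655 F=768/205 H=983552/265655] → run C
t=13: vr[B=4096/1277 C=3072/655 F=768/205 H=983552/265655] → run B
t=14: vr[B=5120/1277 C=3072/655 F=768/205 H=983552/265655] → run H
t=15: vr[B=5120/1277 C=3072/655 F=768/205 H=1795584/265655] → run F
t=16: vr[B=5120/1277 C=3072/655 F=1024/205 H=1795584/265655] → run B
t=17: vr[C=3072/655 F=1024/205 H=1795584/265655] → run C
t=18: vr[C=4096/655 F=1024/205 H=1795584/265655] → run F
t=19: vr[C=4096/655 H=1795584/265655] → run C
t=20: vr[H=1795584/265655] → run H
t=21: vr[H=2607616/265655] → run H
t=22: vr[H=3419648/265655] → run H
t=23: vr[H=846336/53131] → run H
t=24: vr[H=5043712/265655] → run H
t=25: vr[H=5855744/265655] → run H
t=26: (idle)
t=27: (idle)
t=28: (idle)
t=29: (idle)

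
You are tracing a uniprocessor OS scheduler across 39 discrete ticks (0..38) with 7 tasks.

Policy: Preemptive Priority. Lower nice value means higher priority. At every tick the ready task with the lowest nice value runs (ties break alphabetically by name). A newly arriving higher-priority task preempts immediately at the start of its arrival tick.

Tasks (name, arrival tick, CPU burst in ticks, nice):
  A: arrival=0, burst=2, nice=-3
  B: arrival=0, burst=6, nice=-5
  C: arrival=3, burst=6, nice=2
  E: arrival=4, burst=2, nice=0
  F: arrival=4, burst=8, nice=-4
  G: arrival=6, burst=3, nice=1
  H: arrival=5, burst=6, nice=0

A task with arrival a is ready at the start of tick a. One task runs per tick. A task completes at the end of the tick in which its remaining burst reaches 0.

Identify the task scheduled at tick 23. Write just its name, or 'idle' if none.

running at tick 23 = H

t=0: ready={A,B} → run B
t=1: ready={A,B} → run B
t=2: ready={A,B} → run B
t=3: ready={A,B,C} → run B
t=4: ready={A,B,C,E,F} → run B
t=5: ready={A,B,C,E,F,H} → run B
t=6: ready={A,C,E,F,G,H} → run F
t=7: ready={A,C,E,F,G,H} → run F
t=8: ready={A,C,E,F,G,H} → run F
t=9: ready={A,C,E,F,G,H} → run F
t=10: ready={A,C,E,F,G,H} → run F
t=11: ready={A,C,E,F,G,H} → run F
t=12: ready={A,C,E,F,G,H} → run F
t=13: ready={A,C,E,F,G,H} → run F
t=14: ready={A,C,E,G,H} → run A
t=15: ready={A,C,E,G,H} → run A
t=16: ready={C,E,G,H} → run E
t=17: ready={C,E,G,H} → run E
t=18: ready={C,G,H} → run H
t=19: ready={C,G,H} → run H
t=20: ready={C,G,H} → run H
t=21: ready={C,G,H} → run H
t=22: ready={C,G,H} → run H
t=23: ready={C,G,H} → run H
t=24: ready={C,G} → run G
t=25: ready={C,G} → run G
t=26: ready={C,G} → run G
t=27: ready={C} → run C
t=28: ready={C} → run C
t=29: ready={C} → run C
t=30: ready={C} → run C
t=31: ready={C} → run C
t=32: ready={C} → run C
t=33: (idle)
t=34: (idle)
t=35: (idle)
t=36: (idle)
t=37: (idle)
t=38: (idle)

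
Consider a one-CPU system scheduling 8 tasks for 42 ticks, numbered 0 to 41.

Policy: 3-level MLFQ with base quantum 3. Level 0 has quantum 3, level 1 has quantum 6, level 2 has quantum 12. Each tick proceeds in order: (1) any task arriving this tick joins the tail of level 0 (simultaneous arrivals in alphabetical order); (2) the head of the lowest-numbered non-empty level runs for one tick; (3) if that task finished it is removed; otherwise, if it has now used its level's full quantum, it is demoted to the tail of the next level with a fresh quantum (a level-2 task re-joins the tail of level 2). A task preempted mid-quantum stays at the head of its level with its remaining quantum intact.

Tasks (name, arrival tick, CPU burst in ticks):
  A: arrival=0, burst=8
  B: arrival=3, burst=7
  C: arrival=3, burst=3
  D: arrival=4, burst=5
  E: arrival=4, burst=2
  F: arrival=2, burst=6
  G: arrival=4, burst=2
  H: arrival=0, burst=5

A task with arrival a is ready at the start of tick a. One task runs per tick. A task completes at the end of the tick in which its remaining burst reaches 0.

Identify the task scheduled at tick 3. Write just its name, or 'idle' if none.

t=0: L0/L1/L2 = AH/-/- → run A
t=1: L0/L1/L2 = AH/-/- → run A
t=2: L0/L1/L2 = AHF/-/- → run A
t=3: L0/L1/L2 = HFBC/A/- → run H
t=4: L0/L1/L2 = HFBCDEG/A/- → run H
t=5: L0/L1/L2 = HFBCDEG/A/- → run H
t=6: L0/L1/L2 = FBCDEG/AH/- → run F
t=7: L0/L1/L2 = FBCDEG/AH/- → run F
t=8: L0/L1/L2 = FBCDEG/AH/- → run F
t=9: L0/L1/L2 = BCDEG/AHF/- → run B
t=10: L0/L1/L2 = BCDEG/AHF/- → run B
t=11: L0/L1/L2 = BCDEG/AHF/- → run B
t=12: L0/L1/L2 = CDEG/AHFB/- → run C
t=13: L0/L1/L2 = CDEG/AHFB/- → run C
t=14: L0/L1/L2 = CDEG/AHFB/- → run C
t=15: L0/L1/L2 = DEG/AHFB/- → run D
t=16: L0/L1/L2 = DEG/AHFB/- → run D
t=17: L0/L1/L2 = DEG/AHFB/- → run D
t=18: L0/L1/L2 = EG/AHFBD/- → run E
t=19: L0/L1/L2 = EG/AHFBD/- → run E
t=20: L0/L1/L2 = G/AHFBD/- → run G
t=21: L0/L1/L2 = G/AHFBD/- → run G
t=22: L0/L1/L2 = -/AHFBD/- → run A
t=23: L0/L1/L2 = -/AHFBD/- → run A
t=24: L0/L1/L2 = -/AHFBD/- → run A
t=25: L0/L1/L2 = -/AHFBD/- → run A
t=26: L0/L1/L2 = -/AHFBD/- → run A
t=27: L0/L1/L2 = -/HFBD/- → run H
t=28: L0/L1/L2 = -/HFBD/- → run H
t=29: L0/L1/L2 = -/FBD/- → run F
t=30: L0/L1/L2 = -/FBD/- → run F
t=31: L0/L1/L2 = -/FBD/- → run F
t=32: L0/L1/L2 = -/BD/- → run B
t=33: L0/L1/L2 = -/BD/- → run B
t=34: L0/L1/L2 = -/BD/- → run B
t=35: L0/L1/L2 = -/BD/- → run B
t=36: L0/L1/L2 = -/D/- → run D
t=37: L0/L1/L2 = -/D/- → run D
t=38: (idle)
t=39: (idle)
t=40: (idle)
t=41: (idle)

running at tick 3 = H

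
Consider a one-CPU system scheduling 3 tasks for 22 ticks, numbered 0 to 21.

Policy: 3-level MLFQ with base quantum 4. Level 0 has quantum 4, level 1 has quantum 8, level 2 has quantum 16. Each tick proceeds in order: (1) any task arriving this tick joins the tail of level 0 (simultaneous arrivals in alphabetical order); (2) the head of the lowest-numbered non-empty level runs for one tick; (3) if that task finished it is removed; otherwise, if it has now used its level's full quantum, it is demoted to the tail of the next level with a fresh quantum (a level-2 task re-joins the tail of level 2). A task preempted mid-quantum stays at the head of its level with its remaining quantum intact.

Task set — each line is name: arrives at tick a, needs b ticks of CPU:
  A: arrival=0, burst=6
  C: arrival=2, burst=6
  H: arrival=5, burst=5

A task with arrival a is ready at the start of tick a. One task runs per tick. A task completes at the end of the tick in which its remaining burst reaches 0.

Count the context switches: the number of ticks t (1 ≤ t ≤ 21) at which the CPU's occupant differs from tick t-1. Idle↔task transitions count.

context switches = 6

t=0: L0/L1/L2 = A/-/- → run A
t=1: L0/L1/L2 = A/-/- → run A
t=2: L0/L1/L2 = AC/-/- → run A
t=3: L0/L1/L2 = AC/-/- → run A
t=4: L0/L1/L2 = C/A/- → run C
t=5: L0/L1/L2 = CH/A/- → run C
t=6: L0/L1/L2 = CH/A/- → run C
t=7: L0/L1/L2 = CH/A/- → run C
t=8: L0/L1/L2 = H/AC/- → run H
t=9: L0/L1/L2 = H/AC/- → run H
t=10: L0/L1/L2 = H/AC/- → run H
t=11: L0/L1/L2 = H/AC/- → run H
t=12: L0/L1/L2 = -/ACH/- → run A
t=13: L0/L1/L2 = -/ACH/- → run A
t=14: L0/L1/L2 = -/CH/- → run C
t=15: L0/L1/L2 = -/CH/- → run C
t=16: L0/L1/L2 = -/H/- → run H
t=17: (idle)
t=18: (idle)
t=19: (idle)
t=20: (idle)
t=21: (idle)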